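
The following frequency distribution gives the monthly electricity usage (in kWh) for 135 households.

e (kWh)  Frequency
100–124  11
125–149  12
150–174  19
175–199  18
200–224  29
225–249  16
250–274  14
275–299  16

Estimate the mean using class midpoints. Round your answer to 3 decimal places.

203.852

Midpoints: 112, 137, 162, 187, 212, 237, 262, 287
Σfm = 11×112 + 12×137 + 19×162 + 18×187 + 29×212 + 16×237 + 14×262 + 16×287 = 27520
n = Σf = 135
Mean = 27520 / 135 = 203.8519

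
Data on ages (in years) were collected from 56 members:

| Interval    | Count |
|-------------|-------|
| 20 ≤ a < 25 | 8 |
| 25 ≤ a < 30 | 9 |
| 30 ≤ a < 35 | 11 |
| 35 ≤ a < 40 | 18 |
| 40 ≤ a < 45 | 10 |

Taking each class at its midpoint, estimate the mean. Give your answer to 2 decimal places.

33.66

Midpoints: 22.5, 27.5, 32.5, 37.5, 42.5
Σfm = 8×22.5 + 9×27.5 + 11×32.5 + 18×37.5 + 10×42.5 = 1885
n = Σf = 56
Mean = 1885 / 56 = 33.6607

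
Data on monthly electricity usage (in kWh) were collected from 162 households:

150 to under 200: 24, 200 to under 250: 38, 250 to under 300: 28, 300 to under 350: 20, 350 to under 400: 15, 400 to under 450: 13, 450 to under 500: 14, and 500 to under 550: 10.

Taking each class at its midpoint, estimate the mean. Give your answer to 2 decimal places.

308.64

Midpoints: 175, 225, 275, 325, 375, 425, 475, 525
Σfm = 24×175 + 38×225 + 28×275 + 20×325 + 15×375 + 13×425 + 14×475 + 10×525 = 50000
n = Σf = 162
Mean = 50000 / 162 = 308.6420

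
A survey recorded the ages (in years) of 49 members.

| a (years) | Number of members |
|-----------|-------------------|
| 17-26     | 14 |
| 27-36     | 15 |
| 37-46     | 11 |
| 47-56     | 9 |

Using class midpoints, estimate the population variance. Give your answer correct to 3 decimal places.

Midpoints: 21.5, 31.5, 41.5, 51.5
n = 49, Σfm = 1693.5, mean = 34.5612
Σfm² = 64170.25
Σf(m − x̄)² = Σfm² − (Σfm)²/n = 64170.25 − 1693.5²/49 = 5640.8163
Population variance = 5640.8163 / 49 = 115.1187

115.119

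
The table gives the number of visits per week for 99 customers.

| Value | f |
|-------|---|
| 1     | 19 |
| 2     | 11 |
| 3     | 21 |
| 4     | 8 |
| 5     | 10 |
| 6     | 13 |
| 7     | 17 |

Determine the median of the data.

Cumulative frequencies: 19, 30, 51, 59, 69, 82, 99
n = 99, so the median is the value in position (n+1)/2 = 50.
Position 50 falls at value 3.

3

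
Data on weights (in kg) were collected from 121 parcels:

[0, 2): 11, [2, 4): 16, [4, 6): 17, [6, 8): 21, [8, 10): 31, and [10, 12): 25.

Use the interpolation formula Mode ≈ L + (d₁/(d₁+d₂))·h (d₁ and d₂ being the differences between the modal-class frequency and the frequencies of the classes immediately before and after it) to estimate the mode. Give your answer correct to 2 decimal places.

Modal class: [8, 10) (highest frequency 31).
d₁ = 31 − 21 = 10, d₂ = 31 − 25 = 6
Mode ≈ 8 + (10/(10+6)) × 2 = 8 + 1.2500 = 9.2500

9.25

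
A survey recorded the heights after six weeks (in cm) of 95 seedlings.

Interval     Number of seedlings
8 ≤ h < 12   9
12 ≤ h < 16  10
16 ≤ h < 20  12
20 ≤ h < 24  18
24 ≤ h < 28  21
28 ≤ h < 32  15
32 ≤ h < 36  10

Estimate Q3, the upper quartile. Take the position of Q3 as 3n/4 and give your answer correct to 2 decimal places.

Cumulative frequencies: 9, 19, 31, 49, 70, 85, 95
n = 95; position = 3n/4 = 71.25.
This falls in the class 28 ≤ h < 32: L = 28, F = 70, f = 15, h = 4.
Upper quartile ≈ 28 + ((71.25 − 70) / 15) × 4 = 28.3333

28.33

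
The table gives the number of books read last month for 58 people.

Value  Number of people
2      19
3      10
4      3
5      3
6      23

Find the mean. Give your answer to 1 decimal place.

Values: 2, 3, 4, 5, 6
Σfx = 19×2 + 10×3 + 3×4 + 3×5 + 23×6 = 233
n = Σf = 58
Mean = 233 / 58 = 4.0172

4.0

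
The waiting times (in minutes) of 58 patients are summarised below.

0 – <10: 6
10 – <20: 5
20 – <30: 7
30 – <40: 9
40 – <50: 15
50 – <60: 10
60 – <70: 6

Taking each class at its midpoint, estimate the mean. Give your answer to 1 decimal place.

38.1

Midpoints: 5, 15, 25, 35, 45, 55, 65
Σfm = 6×5 + 5×15 + 7×25 + 9×35 + 15×45 + 10×55 + 6×65 = 2210
n = Σf = 58
Mean = 2210 / 58 = 38.1034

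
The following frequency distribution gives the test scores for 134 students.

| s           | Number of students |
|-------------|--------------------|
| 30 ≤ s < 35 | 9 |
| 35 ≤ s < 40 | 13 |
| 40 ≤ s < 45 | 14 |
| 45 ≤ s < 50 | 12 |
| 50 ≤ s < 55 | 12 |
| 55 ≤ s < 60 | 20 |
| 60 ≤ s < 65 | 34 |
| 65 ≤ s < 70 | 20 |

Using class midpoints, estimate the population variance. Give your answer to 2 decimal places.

Midpoints: 32.5, 37.5, 42.5, 47.5, 52.5, 57.5, 62.5, 67.5
n = 134, Σfm = 7200, mean = 53.7313
Σfm² = 403287.5
Σf(m − x̄)² = Σfm² − (Σfm)²/n = 403287.5 − 7200²/134 = 16421.8284
Population variance = 16421.8284 / 134 = 122.5510

122.55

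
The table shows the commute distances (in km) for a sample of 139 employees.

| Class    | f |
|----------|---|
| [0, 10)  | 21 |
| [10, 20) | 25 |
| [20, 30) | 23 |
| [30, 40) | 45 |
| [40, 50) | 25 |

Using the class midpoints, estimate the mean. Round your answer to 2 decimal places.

Midpoints: 5, 15, 25, 35, 45
Σfm = 21×5 + 25×15 + 23×25 + 45×35 + 25×45 = 3755
n = Σf = 139
Mean = 3755 / 139 = 27.0144

27.01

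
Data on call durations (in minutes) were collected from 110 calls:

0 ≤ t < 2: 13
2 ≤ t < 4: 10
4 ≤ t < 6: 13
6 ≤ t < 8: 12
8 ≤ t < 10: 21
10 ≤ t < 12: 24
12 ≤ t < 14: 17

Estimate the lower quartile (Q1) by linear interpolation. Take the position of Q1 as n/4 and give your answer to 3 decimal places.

4.692

Cumulative frequencies: 13, 23, 36, 48, 69, 93, 110
n = 110; position = n/4 = 27.5.
This falls in the class 4 ≤ t < 6: L = 4, F = 23, f = 13, h = 2.
Lower quartile ≈ 4 + ((27.5 − 23) / 13) × 2 = 4.6923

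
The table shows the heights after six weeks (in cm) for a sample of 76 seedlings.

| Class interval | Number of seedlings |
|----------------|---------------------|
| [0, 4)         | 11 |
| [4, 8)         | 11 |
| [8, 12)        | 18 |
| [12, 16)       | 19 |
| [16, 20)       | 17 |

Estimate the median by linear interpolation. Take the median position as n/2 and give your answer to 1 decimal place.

11.6

Cumulative frequencies: 11, 22, 40, 59, 76
n = 76; position = n/2 = 38.
This falls in the class [8, 12): L = 8, F = 22, f = 18, h = 4.
Median ≈ 8 + ((38 − 22) / 18) × 4 = 11.5556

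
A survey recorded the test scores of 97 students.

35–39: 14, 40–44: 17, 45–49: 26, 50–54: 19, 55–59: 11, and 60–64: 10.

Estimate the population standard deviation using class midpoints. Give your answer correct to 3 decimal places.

7.513

Midpoints: 37, 42, 47, 52, 57, 62
n = 97, Σfm = 4689, mean = 48.3402
Σfm² = 232143
Σf(m − x̄)² = Σfm² − (Σfm)²/n = 232143 − 4689²/97 = 5475.7732
Population variance = 5475.7732 / 97 = 56.4513
Standard deviation = √56.4513 = 7.5134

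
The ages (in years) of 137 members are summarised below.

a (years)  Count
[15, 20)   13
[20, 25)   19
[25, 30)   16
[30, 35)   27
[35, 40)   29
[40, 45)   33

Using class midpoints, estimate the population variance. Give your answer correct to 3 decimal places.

67.513

Midpoints: 17.5, 22.5, 27.5, 32.5, 37.5, 42.5
n = 137, Σfm = 4462.5, mean = 32.5730
Σfm² = 154606.25
Σf(m − x̄)² = Σfm² − (Σfm)²/n = 154606.25 − 4462.5²/137 = 9249.2701
Population variance = 9249.2701 / 137 = 67.5129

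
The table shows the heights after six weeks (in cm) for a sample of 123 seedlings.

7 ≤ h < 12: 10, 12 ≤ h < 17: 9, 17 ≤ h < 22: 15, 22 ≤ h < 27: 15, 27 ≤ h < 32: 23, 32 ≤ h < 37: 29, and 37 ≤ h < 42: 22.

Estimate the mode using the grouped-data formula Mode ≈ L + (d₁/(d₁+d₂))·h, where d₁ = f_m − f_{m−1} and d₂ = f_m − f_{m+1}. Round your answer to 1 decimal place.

34.3

Modal class: 32 ≤ h < 37 (highest frequency 29).
d₁ = 29 − 23 = 6, d₂ = 29 − 22 = 7
Mode ≈ 32 + (6/(6+7)) × 5 = 32 + 2.3077 = 34.3077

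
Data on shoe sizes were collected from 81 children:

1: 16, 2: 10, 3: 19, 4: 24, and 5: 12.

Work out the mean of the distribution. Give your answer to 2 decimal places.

Values: 1, 2, 3, 4, 5
Σfx = 16×1 + 10×2 + 19×3 + 24×4 + 12×5 = 249
n = Σf = 81
Mean = 249 / 81 = 3.0741

3.07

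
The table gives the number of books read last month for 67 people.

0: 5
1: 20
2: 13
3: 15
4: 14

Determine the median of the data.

Cumulative frequencies: 5, 25, 38, 53, 67
n = 67, so the median is the value in position (n+1)/2 = 34.
Position 34 falls at value 2.

2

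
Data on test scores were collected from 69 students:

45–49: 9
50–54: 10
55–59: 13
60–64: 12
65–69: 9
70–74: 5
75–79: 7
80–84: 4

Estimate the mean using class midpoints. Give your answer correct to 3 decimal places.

61.710

Midpoints: 47, 52, 57, 62, 67, 72, 77, 82
Σfm = 9×47 + 10×52 + 13×57 + 12×62 + 9×67 + 5×72 + 7×77 + 4×82 = 4258
n = Σf = 69
Mean = 4258 / 69 = 61.7101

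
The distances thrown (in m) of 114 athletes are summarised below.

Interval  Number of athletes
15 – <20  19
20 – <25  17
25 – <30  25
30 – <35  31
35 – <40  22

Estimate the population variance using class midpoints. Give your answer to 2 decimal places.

Midpoints: 17.5, 22.5, 27.5, 32.5, 37.5
n = 114, Σfm = 3235, mean = 28.3772
Σfm² = 97012.5
Σf(m − x̄)² = Σfm² − (Σfm)²/n = 97012.5 − 3235²/114 = 5212.2807
Population variance = 5212.2807 / 114 = 45.7218

45.72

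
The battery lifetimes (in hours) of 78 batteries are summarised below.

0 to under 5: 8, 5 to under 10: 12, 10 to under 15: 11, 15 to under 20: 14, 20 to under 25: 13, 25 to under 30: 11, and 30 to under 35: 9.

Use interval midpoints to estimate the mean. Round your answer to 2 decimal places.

Midpoints: 2.5, 7.5, 12.5, 17.5, 22.5, 27.5, 32.5
Σfm = 8×2.5 + 12×7.5 + 11×12.5 + 14×17.5 + 13×22.5 + 11×27.5 + 9×32.5 = 1380
n = Σf = 78
Mean = 1380 / 78 = 17.6923

17.69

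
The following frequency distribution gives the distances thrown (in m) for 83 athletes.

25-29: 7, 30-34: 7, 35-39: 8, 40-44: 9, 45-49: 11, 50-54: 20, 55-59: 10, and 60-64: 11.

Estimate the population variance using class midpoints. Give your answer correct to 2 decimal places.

Midpoints: 27, 32, 37, 42, 47, 52, 57, 62
n = 83, Σfm = 3896, mean = 46.9398
Σfm² = 192252
Σf(m − x̄)² = Σfm² − (Σfm)²/n = 192252 − 3896²/83 = 9374.6988
Population variance = 9374.6988 / 83 = 112.9482

112.95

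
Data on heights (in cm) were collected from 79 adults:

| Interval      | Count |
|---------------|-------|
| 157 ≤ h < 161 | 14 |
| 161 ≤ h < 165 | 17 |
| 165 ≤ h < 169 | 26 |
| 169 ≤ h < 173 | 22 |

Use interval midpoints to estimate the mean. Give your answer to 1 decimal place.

165.8

Midpoints: 159, 163, 167, 171
Σfm = 14×159 + 17×163 + 26×167 + 22×171 = 13101
n = Σf = 79
Mean = 13101 / 79 = 165.8354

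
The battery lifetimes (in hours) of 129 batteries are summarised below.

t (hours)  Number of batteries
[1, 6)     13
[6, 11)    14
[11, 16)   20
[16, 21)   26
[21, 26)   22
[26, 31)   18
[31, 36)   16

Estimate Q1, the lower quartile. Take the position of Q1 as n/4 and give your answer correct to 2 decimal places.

Cumulative frequencies: 13, 27, 47, 73, 95, 113, 129
n = 129; position = n/4 = 32.25.
This falls in the class [11, 16): L = 11, F = 27, f = 20, h = 5.
Lower quartile ≈ 11 + ((32.25 − 27) / 20) × 5 = 12.3125

12.31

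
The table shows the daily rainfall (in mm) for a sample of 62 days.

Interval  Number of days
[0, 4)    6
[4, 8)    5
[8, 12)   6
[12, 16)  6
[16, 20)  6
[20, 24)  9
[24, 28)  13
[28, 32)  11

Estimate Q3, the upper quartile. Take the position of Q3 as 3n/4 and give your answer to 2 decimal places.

26.62

Cumulative frequencies: 6, 11, 17, 23, 29, 38, 51, 62
n = 62; position = 3n/4 = 46.5.
This falls in the class [24, 28): L = 24, F = 38, f = 13, h = 4.
Upper quartile ≈ 24 + ((46.5 − 38) / 13) × 4 = 26.6154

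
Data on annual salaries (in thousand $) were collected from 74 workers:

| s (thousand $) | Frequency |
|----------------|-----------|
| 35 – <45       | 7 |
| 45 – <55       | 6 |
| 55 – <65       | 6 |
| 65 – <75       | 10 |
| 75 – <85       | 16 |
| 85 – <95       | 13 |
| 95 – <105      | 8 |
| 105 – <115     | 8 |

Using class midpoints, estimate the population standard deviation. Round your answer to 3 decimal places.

20.598

Midpoints: 40, 50, 60, 70, 80, 90, 100, 110
n = 74, Σfm = 5770, mean = 77.9730
Σfm² = 481300
Σf(m − x̄)² = Σfm² − (Σfm)²/n = 481300 − 5770²/74 = 31395.9459
Population variance = 31395.9459 / 74 = 424.2695
Standard deviation = √424.2695 = 20.5978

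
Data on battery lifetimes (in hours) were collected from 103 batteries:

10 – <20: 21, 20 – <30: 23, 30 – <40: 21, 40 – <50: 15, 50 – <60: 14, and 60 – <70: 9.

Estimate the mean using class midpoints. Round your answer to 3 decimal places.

35.485

Midpoints: 15, 25, 35, 45, 55, 65
Σfm = 21×15 + 23×25 + 21×35 + 15×45 + 14×55 + 9×65 = 3655
n = Σf = 103
Mean = 3655 / 103 = 35.4854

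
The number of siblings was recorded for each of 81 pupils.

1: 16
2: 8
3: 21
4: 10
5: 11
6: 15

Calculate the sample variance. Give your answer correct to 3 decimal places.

3.051

Values: 1, 2, 3, 4, 5, 6
n = 81, Σfx = 280, mean = 3.4568
Σfx² = 1212
Σf(x − x̄)² = Σfx² − (Σfx)²/n = 1212 − 280²/81 = 244.0988
Sample variance = 244.0988 / 80 = 3.0512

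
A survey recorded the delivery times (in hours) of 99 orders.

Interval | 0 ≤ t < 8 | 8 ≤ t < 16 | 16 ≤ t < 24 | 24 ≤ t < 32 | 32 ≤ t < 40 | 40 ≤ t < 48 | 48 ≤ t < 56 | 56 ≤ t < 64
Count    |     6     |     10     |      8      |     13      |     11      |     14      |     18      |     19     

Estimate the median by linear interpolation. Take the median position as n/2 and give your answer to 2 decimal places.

Cumulative frequencies: 6, 16, 24, 37, 48, 62, 80, 99
n = 99; position = n/2 = 49.5.
This falls in the class 40 ≤ t < 48: L = 40, F = 48, f = 14, h = 8.
Median ≈ 40 + ((49.5 − 48) / 14) × 8 = 40.8571

40.86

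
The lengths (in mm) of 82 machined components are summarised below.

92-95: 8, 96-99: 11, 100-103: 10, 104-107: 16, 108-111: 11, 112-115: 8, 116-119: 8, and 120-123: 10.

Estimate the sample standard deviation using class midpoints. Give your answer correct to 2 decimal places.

Midpoints: 93.5, 97.5, 101.5, 105.5, 109.5, 113.5, 117.5, 121.5
n = 82, Σfm = 8791, mean = 107.2073
Σfm² = 948636.5
Σf(m − x̄)² = Σfm² − (Σfm)²/n = 948636.5 − 8791²/82 = 6176.9756
Sample variance = 6176.9756 / 81 = 76.2590
Standard deviation = √76.2590 = 8.7326

8.73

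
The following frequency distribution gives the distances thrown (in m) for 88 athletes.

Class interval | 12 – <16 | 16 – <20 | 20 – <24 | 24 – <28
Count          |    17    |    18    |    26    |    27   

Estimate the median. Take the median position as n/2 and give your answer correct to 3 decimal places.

Cumulative frequencies: 17, 35, 61, 88
n = 88; position = n/2 = 44.
This falls in the class 20 – <24: L = 20, F = 35, f = 26, h = 4.
Median ≈ 20 + ((44 − 35) / 26) × 4 = 21.3846

21.385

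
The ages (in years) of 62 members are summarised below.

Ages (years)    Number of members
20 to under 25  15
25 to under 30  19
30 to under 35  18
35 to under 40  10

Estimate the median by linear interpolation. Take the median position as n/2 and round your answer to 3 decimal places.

Cumulative frequencies: 15, 34, 52, 62
n = 62; position = n/2 = 31.
This falls in the class 25 to under 30: L = 25, F = 15, f = 19, h = 5.
Median ≈ 25 + ((31 − 15) / 19) × 5 = 29.2105

29.211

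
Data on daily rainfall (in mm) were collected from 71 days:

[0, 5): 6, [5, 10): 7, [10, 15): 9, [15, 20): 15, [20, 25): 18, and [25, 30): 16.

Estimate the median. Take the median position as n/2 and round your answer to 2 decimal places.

19.50

Cumulative frequencies: 6, 13, 22, 37, 55, 71
n = 71; position = n/2 = 35.5.
This falls in the class [15, 20): L = 15, F = 22, f = 15, h = 5.
Median ≈ 15 + ((35.5 − 22) / 15) × 5 = 19.5000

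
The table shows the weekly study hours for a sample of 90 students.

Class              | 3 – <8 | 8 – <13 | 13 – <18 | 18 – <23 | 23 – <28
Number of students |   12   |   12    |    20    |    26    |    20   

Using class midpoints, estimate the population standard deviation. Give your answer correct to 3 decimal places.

6.583

Midpoints: 5.5, 10.5, 15.5, 20.5, 25.5
n = 90, Σfm = 1545, mean = 17.1667
Σfm² = 30422.5
Σf(m − x̄)² = Σfm² − (Σfm)²/n = 30422.5 − 1545²/90 = 3900.0000
Population variance = 3900.0000 / 90 = 43.3333
Standard deviation = √43.3333 = 6.5828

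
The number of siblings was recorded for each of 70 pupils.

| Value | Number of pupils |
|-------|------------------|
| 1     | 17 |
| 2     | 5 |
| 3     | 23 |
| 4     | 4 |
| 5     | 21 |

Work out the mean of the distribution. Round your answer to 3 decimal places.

3.100

Values: 1, 2, 3, 4, 5
Σfx = 17×1 + 5×2 + 23×3 + 4×4 + 21×5 = 217
n = Σf = 70
Mean = 217 / 70 = 3.1000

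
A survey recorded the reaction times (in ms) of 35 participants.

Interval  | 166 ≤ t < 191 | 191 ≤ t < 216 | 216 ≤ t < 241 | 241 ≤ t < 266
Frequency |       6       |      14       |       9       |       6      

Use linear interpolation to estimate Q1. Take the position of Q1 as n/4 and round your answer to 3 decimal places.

195.911

Cumulative frequencies: 6, 20, 29, 35
n = 35; position = n/4 = 8.75.
This falls in the class 191 ≤ t < 216: L = 191, F = 6, f = 14, h = 25.
Lower quartile ≈ 191 + ((8.75 − 6) / 14) × 25 = 195.9107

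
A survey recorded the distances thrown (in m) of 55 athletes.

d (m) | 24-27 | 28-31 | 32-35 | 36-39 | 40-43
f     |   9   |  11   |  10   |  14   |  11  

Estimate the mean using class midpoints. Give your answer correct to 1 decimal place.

34.0

Midpoints: 25.5, 29.5, 33.5, 37.5, 41.5
Σfm = 9×25.5 + 11×29.5 + 10×33.5 + 14×37.5 + 11×41.5 = 1870.5
n = Σf = 55
Mean = 1870.5 / 55 = 34.0091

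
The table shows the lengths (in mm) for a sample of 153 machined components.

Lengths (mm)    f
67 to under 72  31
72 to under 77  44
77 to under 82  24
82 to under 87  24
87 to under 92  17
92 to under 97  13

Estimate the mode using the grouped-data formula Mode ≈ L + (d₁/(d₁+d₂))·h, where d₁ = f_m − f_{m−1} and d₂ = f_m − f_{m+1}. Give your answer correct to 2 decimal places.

73.97

Modal class: 72 to under 77 (highest frequency 44).
d₁ = 44 − 31 = 13, d₂ = 44 − 24 = 20
Mode ≈ 72 + (13/(13+20)) × 5 = 72 + 1.9697 = 73.9697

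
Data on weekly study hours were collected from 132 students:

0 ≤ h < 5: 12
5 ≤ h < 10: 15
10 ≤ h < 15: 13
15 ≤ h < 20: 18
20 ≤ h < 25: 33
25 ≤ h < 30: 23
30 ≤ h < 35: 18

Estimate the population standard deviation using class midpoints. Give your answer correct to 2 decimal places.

Midpoints: 2.5, 7.5, 12.5, 17.5, 22.5, 27.5, 32.5
n = 132, Σfm = 2580, mean = 19.5455
Σfm² = 61575
Σf(m − x̄)² = Σfm² − (Σfm)²/n = 61575 − 2580²/132 = 11147.7273
Population variance = 11147.7273 / 132 = 84.4525
Standard deviation = √84.4525 = 9.1898

9.19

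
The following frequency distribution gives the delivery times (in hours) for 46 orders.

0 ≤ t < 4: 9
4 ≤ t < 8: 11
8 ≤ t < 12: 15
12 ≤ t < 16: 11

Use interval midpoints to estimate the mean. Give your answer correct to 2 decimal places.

Midpoints: 2, 6, 10, 14
Σfm = 9×2 + 11×6 + 15×10 + 11×14 = 388
n = Σf = 46
Mean = 388 / 46 = 8.4348

8.43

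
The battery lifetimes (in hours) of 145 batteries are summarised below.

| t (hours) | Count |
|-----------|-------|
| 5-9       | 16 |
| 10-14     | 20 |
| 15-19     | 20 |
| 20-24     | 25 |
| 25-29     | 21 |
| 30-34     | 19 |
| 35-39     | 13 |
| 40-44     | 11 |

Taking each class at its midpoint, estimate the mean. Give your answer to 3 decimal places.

Midpoints: 7, 12, 17, 22, 27, 32, 37, 42
Σfm = 16×7 + 20×12 + 20×17 + 25×22 + 21×27 + 19×32 + 13×37 + 11×42 = 3360
n = Σf = 145
Mean = 3360 / 145 = 23.1724

23.172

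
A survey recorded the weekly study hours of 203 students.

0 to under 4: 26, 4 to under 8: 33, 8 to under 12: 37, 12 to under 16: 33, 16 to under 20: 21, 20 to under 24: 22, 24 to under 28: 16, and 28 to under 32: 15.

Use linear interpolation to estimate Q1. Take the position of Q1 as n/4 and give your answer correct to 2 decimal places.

7.00

Cumulative frequencies: 26, 59, 96, 129, 150, 172, 188, 203
n = 203; position = n/4 = 50.75.
This falls in the class 4 to under 8: L = 4, F = 26, f = 33, h = 4.
Lower quartile ≈ 4 + ((50.75 − 26) / 33) × 4 = 7.0000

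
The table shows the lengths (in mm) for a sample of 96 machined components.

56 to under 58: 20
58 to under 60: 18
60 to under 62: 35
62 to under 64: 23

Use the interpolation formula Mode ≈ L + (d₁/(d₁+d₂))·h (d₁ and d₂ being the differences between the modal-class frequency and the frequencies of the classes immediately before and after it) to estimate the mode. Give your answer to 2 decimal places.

61.17

Modal class: 60 to under 62 (highest frequency 35).
d₁ = 35 − 18 = 17, d₂ = 35 − 23 = 12
Mode ≈ 60 + (17/(17+12)) × 2 = 60 + 1.1724 = 61.1724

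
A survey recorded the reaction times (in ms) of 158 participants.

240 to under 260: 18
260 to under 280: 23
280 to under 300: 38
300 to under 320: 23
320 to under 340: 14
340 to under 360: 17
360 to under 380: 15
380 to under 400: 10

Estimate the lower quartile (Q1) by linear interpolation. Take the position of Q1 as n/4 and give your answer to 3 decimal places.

Cumulative frequencies: 18, 41, 79, 102, 116, 133, 148, 158
n = 158; position = n/4 = 39.5.
This falls in the class 260 to under 280: L = 260, F = 18, f = 23, h = 20.
Lower quartile ≈ 260 + ((39.5 − 18) / 23) × 20 = 278.6957

278.696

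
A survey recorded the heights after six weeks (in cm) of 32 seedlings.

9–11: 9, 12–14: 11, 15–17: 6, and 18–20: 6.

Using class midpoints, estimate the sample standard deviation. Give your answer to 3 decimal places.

3.254

Midpoints: 10, 13, 16, 19
n = 32, Σfm = 443, mean = 13.8438
Σfm² = 6461
Σf(m − x̄)² = Σfm² − (Σfm)²/n = 6461 − 443²/32 = 328.2188
Sample variance = 328.2188 / 31 = 10.5877
Standard deviation = √10.5877 = 3.2539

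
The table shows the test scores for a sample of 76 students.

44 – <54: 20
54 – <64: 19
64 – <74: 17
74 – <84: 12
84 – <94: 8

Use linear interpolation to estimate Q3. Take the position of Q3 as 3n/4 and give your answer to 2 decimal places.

74.83

Cumulative frequencies: 20, 39, 56, 68, 76
n = 76; position = 3n/4 = 57.
This falls in the class 74 – <84: L = 74, F = 56, f = 12, h = 10.
Upper quartile ≈ 74 + ((57 − 56) / 12) × 10 = 74.8333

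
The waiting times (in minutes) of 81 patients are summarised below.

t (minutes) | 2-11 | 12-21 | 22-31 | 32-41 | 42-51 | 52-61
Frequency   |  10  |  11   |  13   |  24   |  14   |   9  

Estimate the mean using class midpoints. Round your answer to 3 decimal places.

Midpoints: 6.5, 16.5, 26.5, 36.5, 46.5, 56.5
Σfm = 10×6.5 + 11×16.5 + 13×26.5 + 24×36.5 + 14×46.5 + 9×56.5 = 2626.5
n = Σf = 81
Mean = 2626.5 / 81 = 32.4259

32.426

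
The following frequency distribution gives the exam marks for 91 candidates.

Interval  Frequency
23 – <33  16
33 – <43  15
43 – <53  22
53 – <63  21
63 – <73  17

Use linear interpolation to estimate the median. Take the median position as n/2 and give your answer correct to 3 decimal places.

49.591

Cumulative frequencies: 16, 31, 53, 74, 91
n = 91; position = n/2 = 45.5.
This falls in the class 43 – <53: L = 43, F = 31, f = 22, h = 10.
Median ≈ 43 + ((45.5 − 31) / 22) × 10 = 49.5909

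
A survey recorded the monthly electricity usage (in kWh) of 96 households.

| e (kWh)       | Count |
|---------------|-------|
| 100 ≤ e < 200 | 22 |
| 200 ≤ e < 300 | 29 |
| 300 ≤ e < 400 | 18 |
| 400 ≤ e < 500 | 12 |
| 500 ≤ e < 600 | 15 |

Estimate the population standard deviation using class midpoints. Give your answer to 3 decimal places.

Midpoints: 150, 250, 350, 450, 550
n = 96, Σfm = 30500, mean = 317.7083
Σfm² = 11480000
Σf(m − x̄)² = Σfm² − (Σfm)²/n = 11480000 − 30500²/96 = 1789895.8333
Population variance = 1789895.8333 / 96 = 18644.7483
Standard deviation = √18644.7483 = 136.5458

136.546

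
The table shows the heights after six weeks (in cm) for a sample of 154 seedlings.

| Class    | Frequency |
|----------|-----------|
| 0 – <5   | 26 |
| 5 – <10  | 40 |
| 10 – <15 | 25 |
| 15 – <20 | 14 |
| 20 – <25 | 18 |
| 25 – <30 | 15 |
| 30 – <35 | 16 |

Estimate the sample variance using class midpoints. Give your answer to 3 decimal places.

Midpoints: 2.5, 7.5, 12.5, 17.5, 22.5, 27.5, 32.5
n = 154, Σfm = 2260, mean = 14.6753
Σfm² = 47962.5
Σf(m − x̄)² = Σfm² − (Σfm)²/n = 47962.5 − 2260²/154 = 14796.2662
Sample variance = 14796.2662 / 153 = 96.7076

96.708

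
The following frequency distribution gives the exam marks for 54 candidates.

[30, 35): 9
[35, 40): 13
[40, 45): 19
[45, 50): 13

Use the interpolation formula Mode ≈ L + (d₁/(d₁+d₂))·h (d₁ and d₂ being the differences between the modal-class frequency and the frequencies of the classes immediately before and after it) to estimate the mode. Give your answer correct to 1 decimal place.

42.5

Modal class: [40, 45) (highest frequency 19).
d₁ = 19 − 13 = 6, d₂ = 19 − 13 = 6
Mode ≈ 40 + (6/(6+6)) × 5 = 40 + 2.5000 = 42.5000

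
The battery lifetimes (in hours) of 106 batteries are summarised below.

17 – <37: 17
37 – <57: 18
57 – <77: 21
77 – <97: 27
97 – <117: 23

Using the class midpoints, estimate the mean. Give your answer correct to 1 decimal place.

Midpoints: 27, 47, 67, 87, 107
Σfm = 17×27 + 18×47 + 21×67 + 27×87 + 23×107 = 7522
n = Σf = 106
Mean = 7522 / 106 = 70.9623

71.0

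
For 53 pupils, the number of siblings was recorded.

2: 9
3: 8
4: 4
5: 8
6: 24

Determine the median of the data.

5

Cumulative frequencies: 9, 17, 21, 29, 53
n = 53, so the median is the value in position (n+1)/2 = 27.
Position 27 falls at value 5.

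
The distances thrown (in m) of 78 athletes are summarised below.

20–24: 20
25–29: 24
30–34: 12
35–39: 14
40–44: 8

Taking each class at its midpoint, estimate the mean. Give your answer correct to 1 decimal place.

29.8

Midpoints: 22, 27, 32, 37, 42
Σfm = 20×22 + 24×27 + 12×32 + 14×37 + 8×42 = 2326
n = Σf = 78
Mean = 2326 / 78 = 29.8205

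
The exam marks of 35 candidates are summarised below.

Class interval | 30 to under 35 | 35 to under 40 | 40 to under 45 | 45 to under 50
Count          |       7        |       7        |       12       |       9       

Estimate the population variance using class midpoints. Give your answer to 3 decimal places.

28.490

Midpoints: 32.5, 37.5, 42.5, 47.5
n = 35, Σfm = 1427.5, mean = 40.7857
Σfm² = 59218.75
Σf(m − x̄)² = Σfm² − (Σfm)²/n = 59218.75 − 1427.5²/35 = 997.1429
Population variance = 997.1429 / 35 = 28.4898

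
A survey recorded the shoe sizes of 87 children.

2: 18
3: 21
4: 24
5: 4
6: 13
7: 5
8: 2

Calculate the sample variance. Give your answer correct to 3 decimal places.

2.626

Values: 2, 3, 4, 5, 6, 7, 8
n = 87, Σfx = 344, mean = 3.9540
Σfx² = 1586
Σf(x − x̄)² = Σfx² − (Σfx)²/n = 1586 − 344²/87 = 225.8161
Sample variance = 225.8161 / 86 = 2.6258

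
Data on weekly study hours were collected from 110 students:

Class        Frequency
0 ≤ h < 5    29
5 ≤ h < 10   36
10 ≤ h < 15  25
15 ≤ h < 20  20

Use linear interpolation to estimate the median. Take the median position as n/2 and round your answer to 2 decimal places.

8.61

Cumulative frequencies: 29, 65, 90, 110
n = 110; position = n/2 = 55.
This falls in the class 5 ≤ h < 10: L = 5, F = 29, f = 36, h = 5.
Median ≈ 5 + ((55 − 29) / 36) × 5 = 8.6111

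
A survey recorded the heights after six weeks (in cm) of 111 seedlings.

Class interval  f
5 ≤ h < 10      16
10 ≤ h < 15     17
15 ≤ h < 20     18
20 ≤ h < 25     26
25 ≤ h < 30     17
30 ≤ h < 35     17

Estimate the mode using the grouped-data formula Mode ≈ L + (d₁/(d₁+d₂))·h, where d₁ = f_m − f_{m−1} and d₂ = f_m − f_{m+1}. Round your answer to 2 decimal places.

Modal class: 20 ≤ h < 25 (highest frequency 26).
d₁ = 26 − 18 = 8, d₂ = 26 − 17 = 9
Mode ≈ 20 + (8/(8+9)) × 5 = 20 + 2.3529 = 22.3529

22.35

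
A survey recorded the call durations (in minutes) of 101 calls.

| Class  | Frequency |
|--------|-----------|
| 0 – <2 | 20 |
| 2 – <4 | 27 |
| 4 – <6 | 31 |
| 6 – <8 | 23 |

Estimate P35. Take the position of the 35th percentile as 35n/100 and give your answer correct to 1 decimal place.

3.1

Cumulative frequencies: 20, 47, 78, 101
n = 101; position = 35n/100 = 35.35.
This falls in the class 2 – <4: L = 2, F = 20, f = 27, h = 2.
35th percentile ≈ 2 + ((35.35 − 20) / 27) × 2 = 3.1370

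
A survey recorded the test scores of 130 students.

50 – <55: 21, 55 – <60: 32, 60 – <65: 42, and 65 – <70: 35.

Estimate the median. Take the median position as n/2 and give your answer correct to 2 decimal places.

Cumulative frequencies: 21, 53, 95, 130
n = 130; position = n/2 = 65.
This falls in the class 60 – <65: L = 60, F = 53, f = 42, h = 5.
Median ≈ 60 + ((65 − 53) / 42) × 5 = 61.4286

61.43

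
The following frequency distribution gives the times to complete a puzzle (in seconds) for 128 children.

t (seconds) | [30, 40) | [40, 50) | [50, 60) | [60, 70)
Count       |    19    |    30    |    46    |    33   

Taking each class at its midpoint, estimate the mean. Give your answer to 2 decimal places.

52.27

Midpoints: 35, 45, 55, 65
Σfm = 19×35 + 30×45 + 46×55 + 33×65 = 6690
n = Σf = 128
Mean = 6690 / 128 = 52.2656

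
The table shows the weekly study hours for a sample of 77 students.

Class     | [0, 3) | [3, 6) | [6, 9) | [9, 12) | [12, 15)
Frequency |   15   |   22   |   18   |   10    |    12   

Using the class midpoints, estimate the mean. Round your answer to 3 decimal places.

Midpoints: 1.5, 4.5, 7.5, 10.5, 13.5
Σfm = 15×1.5 + 22×4.5 + 18×7.5 + 10×10.5 + 12×13.5 = 523.5
n = Σf = 77
Mean = 523.5 / 77 = 6.7987

6.799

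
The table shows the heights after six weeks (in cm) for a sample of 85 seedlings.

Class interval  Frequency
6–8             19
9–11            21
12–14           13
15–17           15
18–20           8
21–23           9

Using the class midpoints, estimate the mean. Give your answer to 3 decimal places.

12.965

Midpoints: 7, 10, 13, 16, 19, 22
Σfm = 19×7 + 21×10 + 13×13 + 15×16 + 8×19 + 9×22 = 1102
n = Σf = 85
Mean = 1102 / 85 = 12.9647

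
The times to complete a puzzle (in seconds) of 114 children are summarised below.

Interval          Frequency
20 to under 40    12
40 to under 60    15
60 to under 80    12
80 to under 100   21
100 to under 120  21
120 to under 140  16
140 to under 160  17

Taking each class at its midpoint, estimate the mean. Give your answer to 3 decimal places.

Midpoints: 30, 50, 70, 90, 110, 130, 150
Σfm = 12×30 + 15×50 + 12×70 + 21×90 + 21×110 + 16×130 + 17×150 = 10780
n = Σf = 114
Mean = 10780 / 114 = 94.5614

94.561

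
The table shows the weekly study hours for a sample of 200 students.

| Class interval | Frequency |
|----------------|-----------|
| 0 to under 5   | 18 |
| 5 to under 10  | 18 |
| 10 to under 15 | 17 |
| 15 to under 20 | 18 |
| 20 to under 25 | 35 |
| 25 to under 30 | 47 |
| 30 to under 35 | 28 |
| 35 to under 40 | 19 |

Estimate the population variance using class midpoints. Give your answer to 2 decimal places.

108.05

Midpoints: 2.5, 7.5, 12.5, 17.5, 22.5, 27.5, 32.5, 37.5
n = 200, Σfm = 4410, mean = 22.0500
Σfm² = 118850
Σf(m − x̄)² = Σfm² − (Σfm)²/n = 118850 − 4410²/200 = 21609.5000
Population variance = 21609.5000 / 200 = 108.0475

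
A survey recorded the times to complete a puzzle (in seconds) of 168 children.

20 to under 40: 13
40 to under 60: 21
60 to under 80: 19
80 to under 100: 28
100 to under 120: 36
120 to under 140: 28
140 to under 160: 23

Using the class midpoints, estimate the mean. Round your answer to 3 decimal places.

97.262

Midpoints: 30, 50, 70, 90, 110, 130, 150
Σfm = 13×30 + 21×50 + 19×70 + 28×90 + 36×110 + 28×130 + 23×150 = 16340
n = Σf = 168
Mean = 16340 / 168 = 97.2619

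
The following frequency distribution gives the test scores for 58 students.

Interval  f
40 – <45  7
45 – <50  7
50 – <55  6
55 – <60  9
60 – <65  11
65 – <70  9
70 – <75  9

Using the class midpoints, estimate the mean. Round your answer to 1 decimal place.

58.8

Midpoints: 42.5, 47.5, 52.5, 57.5, 62.5, 67.5, 72.5
Σfm = 7×42.5 + 7×47.5 + 6×52.5 + 9×57.5 + 11×62.5 + 9×67.5 + 9×72.5 = 3410
n = Σf = 58
Mean = 3410 / 58 = 58.7931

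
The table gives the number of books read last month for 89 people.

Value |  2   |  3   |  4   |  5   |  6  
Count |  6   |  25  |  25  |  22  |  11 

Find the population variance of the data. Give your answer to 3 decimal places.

Values: 2, 3, 4, 5, 6
n = 89, Σfx = 363, mean = 4.0787
Σfx² = 1595
Σf(x − x̄)² = Σfx² − (Σfx)²/n = 1595 − 363²/89 = 114.4494
Population variance = 114.4494 / 89 = 1.2859

1.286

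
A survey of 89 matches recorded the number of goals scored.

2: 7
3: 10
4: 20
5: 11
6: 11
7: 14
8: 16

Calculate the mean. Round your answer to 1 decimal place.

Values: 2, 3, 4, 5, 6, 7, 8
Σfx = 7×2 + 10×3 + 20×4 + 11×5 + 11×6 + 14×7 + 16×8 = 471
n = Σf = 89
Mean = 471 / 89 = 5.2921

5.3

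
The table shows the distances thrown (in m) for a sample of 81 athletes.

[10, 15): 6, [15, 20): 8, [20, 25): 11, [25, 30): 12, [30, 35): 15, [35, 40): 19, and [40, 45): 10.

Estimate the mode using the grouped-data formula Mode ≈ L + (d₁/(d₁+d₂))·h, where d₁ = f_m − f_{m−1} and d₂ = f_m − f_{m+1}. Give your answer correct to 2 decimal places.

Modal class: [35, 40) (highest frequency 19).
d₁ = 19 − 15 = 4, d₂ = 19 − 10 = 9
Mode ≈ 35 + (4/(4+9)) × 5 = 35 + 1.5385 = 36.5385

36.54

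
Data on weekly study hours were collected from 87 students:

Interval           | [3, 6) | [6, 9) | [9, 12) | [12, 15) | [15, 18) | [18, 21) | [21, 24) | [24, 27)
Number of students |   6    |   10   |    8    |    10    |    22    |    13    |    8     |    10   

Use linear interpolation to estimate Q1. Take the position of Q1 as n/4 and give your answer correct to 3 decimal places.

11.156

Cumulative frequencies: 6, 16, 24, 34, 56, 69, 77, 87
n = 87; position = n/4 = 21.75.
This falls in the class [9, 12): L = 9, F = 16, f = 8, h = 3.
Lower quartile ≈ 9 + ((21.75 − 16) / 8) × 3 = 11.1562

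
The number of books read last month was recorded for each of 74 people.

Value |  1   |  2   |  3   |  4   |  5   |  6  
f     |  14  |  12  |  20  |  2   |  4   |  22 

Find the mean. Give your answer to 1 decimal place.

Values: 1, 2, 3, 4, 5, 6
Σfx = 14×1 + 12×2 + 20×3 + 2×4 + 4×5 + 22×6 = 258
n = Σf = 74
Mean = 258 / 74 = 3.4865

3.5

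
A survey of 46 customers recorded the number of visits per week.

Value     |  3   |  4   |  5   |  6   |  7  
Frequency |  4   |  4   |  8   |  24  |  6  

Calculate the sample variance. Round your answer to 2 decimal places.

Values: 3, 4, 5, 6, 7
n = 46, Σfx = 254, mean = 5.5217
Σfx² = 1458
Σf(x − x̄)² = Σfx² − (Σfx)²/n = 1458 − 254²/46 = 55.4783
Sample variance = 55.4783 / 45 = 1.2329

1.23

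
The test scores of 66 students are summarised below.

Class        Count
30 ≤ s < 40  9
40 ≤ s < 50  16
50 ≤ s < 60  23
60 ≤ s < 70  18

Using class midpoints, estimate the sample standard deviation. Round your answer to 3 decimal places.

10.086

Midpoints: 35, 45, 55, 65
n = 66, Σfm = 3470, mean = 52.5758
Σfm² = 189050
Σf(m − x̄)² = Σfm² − (Σfm)²/n = 189050 − 3470²/66 = 6612.1212
Sample variance = 6612.1212 / 65 = 101.7249
Standard deviation = √101.7249 = 10.0859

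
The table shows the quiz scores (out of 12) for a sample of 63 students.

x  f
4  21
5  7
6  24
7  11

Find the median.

Cumulative frequencies: 21, 28, 52, 63
n = 63, so the median is the value in position (n+1)/2 = 32.
Position 32 falls at value 6.

6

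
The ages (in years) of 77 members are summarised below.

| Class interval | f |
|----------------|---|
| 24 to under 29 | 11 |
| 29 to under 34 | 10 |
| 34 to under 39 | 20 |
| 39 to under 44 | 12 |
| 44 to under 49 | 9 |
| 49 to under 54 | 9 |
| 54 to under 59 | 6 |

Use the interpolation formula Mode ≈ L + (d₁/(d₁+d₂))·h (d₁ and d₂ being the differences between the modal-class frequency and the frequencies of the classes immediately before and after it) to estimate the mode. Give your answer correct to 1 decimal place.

Modal class: 34 to under 39 (highest frequency 20).
d₁ = 20 − 10 = 10, d₂ = 20 − 12 = 8
Mode ≈ 34 + (10/(10+8)) × 5 = 34 + 2.7778 = 36.7778

36.8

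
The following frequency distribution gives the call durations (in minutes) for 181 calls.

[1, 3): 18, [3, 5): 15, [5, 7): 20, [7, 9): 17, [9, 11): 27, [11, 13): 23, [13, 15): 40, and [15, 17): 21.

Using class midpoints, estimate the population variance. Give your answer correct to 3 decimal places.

19.705

Midpoints: 2, 4, 6, 8, 10, 12, 14, 16
n = 181, Σfm = 1794, mean = 9.9116
Σfm² = 21348
Σf(m − x̄)² = Σfm² − (Σfm)²/n = 21348 − 1794²/181 = 3566.5856
Population variance = 3566.5856 / 181 = 19.7049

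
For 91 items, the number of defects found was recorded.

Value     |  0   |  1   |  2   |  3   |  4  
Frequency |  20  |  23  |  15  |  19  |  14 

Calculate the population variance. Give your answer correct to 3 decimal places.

Values: 0, 1, 2, 3, 4
n = 91, Σfx = 166, mean = 1.8242
Σfx² = 478
Σf(x − x̄)² = Σfx² − (Σfx)²/n = 478 − 166²/91 = 175.1868
Population variance = 175.1868 / 91 = 1.9251

1.925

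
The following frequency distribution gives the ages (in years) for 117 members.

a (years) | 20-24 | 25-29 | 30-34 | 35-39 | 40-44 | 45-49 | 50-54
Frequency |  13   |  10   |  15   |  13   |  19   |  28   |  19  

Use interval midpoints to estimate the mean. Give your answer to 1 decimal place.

Midpoints: 22, 27, 32, 37, 42, 47, 52
Σfm = 13×22 + 10×27 + 15×32 + 13×37 + 19×42 + 28×47 + 19×52 = 4619
n = Σf = 117
Mean = 4619 / 117 = 39.4786

39.5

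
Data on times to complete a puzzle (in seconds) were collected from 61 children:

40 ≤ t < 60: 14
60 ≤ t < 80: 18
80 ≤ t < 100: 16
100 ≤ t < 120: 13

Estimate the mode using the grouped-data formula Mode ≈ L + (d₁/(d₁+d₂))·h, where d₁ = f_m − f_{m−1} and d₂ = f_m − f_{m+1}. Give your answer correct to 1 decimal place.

73.3

Modal class: 60 ≤ t < 80 (highest frequency 18).
d₁ = 18 − 14 = 4, d₂ = 18 − 16 = 2
Mode ≈ 60 + (4/(4+2)) × 20 = 60 + 13.3333 = 73.3333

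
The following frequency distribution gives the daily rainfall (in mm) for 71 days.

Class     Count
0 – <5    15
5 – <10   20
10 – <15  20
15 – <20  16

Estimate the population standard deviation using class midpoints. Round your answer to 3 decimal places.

5.298

Midpoints: 2.5, 7.5, 12.5, 17.5
n = 71, Σfm = 717.5, mean = 10.1056
Σfm² = 9243.75
Σf(m − x̄)² = Σfm² − (Σfm)²/n = 9243.75 − 717.5²/71 = 1992.9577
Population variance = 1992.9577 / 71 = 28.0698
Standard deviation = √28.0698 = 5.2981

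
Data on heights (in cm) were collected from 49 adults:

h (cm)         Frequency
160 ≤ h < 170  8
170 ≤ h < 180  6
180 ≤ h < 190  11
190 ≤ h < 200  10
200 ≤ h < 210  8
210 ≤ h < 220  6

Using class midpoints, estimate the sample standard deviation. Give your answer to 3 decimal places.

Midpoints: 165, 175, 185, 195, 205, 215
n = 49, Σfm = 9285, mean = 189.4898
Σfm² = 1771825
Σf(m − x̄)² = Σfm² − (Σfm)²/n = 1771825 − 9285²/49 = 12412.2449
Sample variance = 12412.2449 / 48 = 258.5884
Standard deviation = √258.5884 = 16.0807

16.081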